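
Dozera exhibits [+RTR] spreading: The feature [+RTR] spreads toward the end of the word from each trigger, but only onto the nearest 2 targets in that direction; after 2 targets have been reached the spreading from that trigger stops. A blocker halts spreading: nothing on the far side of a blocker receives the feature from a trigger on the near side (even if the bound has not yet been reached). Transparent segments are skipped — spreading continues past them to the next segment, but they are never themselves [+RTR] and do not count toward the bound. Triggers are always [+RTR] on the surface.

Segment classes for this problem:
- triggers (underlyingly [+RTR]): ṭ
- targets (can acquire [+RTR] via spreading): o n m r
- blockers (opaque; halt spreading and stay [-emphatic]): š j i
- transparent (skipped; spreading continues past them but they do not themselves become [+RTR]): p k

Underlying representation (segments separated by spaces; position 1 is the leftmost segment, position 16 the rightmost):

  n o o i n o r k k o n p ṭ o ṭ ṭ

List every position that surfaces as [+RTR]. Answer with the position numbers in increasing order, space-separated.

From /ṭ/ at 13 rightward: 14 /o/ → [+RTR]; 15 /ṭ/ is itself a trigger — this domain ends here.
From /ṭ/ at 15 rightward: 16 /ṭ/ is itself a trigger — this domain ends here.
From /ṭ/ at 16 rightward: word edge.
Targets with no active source: positions 1 2 3 5 6 7 10 11 stay [-emphatic].

13 14 15 16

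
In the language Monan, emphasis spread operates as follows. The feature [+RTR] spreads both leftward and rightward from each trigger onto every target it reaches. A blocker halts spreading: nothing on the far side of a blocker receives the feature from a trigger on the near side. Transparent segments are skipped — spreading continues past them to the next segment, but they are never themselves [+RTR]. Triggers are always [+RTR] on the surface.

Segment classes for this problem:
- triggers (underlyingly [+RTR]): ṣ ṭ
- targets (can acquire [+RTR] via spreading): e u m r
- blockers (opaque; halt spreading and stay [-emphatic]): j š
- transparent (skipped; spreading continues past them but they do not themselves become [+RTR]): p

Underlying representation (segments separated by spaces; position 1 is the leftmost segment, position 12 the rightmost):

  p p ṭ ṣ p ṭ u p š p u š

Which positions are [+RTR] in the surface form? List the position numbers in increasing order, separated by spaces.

3 4 6 7

From /ṭ/ at 3 rightward: 4 /ṣ/ is itself a trigger — this domain ends here.
From /ṭ/ at 3 leftward: 2 /p/ transparent; 1 /p/ transparent; word edge.
From /ṣ/ at 4 rightward: 5 /p/ transparent; 6 /ṭ/ is itself a trigger — this domain ends here.
From /ṣ/ at 4 leftward: 3 /ṭ/ is itself a trigger — this domain ends here.
From /ṭ/ at 6 rightward: 7 /u/ → [+RTR]; 8 /p/ transparent; 9 /š/ blocks.
From /ṭ/ at 6 leftward: 5 /p/ transparent; 4 /ṣ/ is itself a trigger — this domain ends here.
Target with no active source: position 11 stays [-emphatic].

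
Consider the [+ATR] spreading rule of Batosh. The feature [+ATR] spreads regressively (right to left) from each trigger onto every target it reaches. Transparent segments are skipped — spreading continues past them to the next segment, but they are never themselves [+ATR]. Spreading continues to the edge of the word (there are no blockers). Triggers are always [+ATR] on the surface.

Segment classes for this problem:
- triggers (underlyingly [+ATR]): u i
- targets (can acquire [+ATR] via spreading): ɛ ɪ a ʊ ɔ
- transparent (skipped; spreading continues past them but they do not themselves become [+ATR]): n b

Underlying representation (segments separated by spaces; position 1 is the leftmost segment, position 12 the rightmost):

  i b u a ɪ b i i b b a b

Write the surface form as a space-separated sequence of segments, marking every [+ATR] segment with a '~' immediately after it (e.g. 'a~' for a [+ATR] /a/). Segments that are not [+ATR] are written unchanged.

From /i/ at 1 leftward: word edge.
From /u/ at 3 leftward: 2 /b/ transparent; 1 /i/ is itself a trigger — this domain ends here.
From /i/ at 7 leftward: 6 /b/ transparent; 5 /ɪ/ → [+ATR]; 4 /a/ → [+ATR]; 3 /u/ is itself a trigger — this domain ends here.
From /i/ at 8 leftward: 7 /i/ is itself a trigger — this domain ends here.
Target with no active source: position 11 stays [-ATR].
[+ATR] positions on the surface: 1 3 4 5 7 8.

i~ b u~ a~ ɪ~ b i~ i~ b b a b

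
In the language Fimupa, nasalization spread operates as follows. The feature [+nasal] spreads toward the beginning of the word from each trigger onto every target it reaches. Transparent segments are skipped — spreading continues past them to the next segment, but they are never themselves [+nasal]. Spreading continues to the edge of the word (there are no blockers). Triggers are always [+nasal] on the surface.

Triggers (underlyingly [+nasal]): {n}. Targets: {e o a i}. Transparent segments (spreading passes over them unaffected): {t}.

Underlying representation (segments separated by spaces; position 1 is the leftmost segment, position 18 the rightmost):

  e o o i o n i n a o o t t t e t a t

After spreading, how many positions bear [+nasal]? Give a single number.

8

From /n/ at 6 leftward: 5 /o/ → [+nasal]; 4 /i/ → [+nasal]; 3 /o/ → [+nasal]; 2 /o/ → [+nasal]; 1 /e/ → [+nasal]; word edge.
From /n/ at 8 leftward: 7 /i/ → [+nasal]; 6 /n/ is itself a trigger — this domain ends here.
Targets with no active source: positions 9 10 11 15 17 stay [-nasal].
[+nasal] positions on the surface: 1 2 3 4 5 6 7 8.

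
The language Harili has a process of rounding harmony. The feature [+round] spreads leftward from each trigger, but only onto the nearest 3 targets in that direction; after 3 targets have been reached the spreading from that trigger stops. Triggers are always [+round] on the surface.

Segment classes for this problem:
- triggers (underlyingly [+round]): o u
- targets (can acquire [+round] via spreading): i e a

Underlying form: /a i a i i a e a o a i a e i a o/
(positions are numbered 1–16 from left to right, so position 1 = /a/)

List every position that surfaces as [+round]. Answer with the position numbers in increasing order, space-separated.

From /o/ at 9 leftward: 8 /a/ → [+round]; 7 /e/ → [+round]; 6 /a/ → [+round]; bound reached.
From /o/ at 16 leftward: 15 /a/ → [+round]; 14 /i/ → [+round]; 13 /e/ → [+round]; bound reached.
Targets with no active source: positions 1 2 3 4 5 10 11 12 stay [-round].

6 7 8 9 13 14 15 16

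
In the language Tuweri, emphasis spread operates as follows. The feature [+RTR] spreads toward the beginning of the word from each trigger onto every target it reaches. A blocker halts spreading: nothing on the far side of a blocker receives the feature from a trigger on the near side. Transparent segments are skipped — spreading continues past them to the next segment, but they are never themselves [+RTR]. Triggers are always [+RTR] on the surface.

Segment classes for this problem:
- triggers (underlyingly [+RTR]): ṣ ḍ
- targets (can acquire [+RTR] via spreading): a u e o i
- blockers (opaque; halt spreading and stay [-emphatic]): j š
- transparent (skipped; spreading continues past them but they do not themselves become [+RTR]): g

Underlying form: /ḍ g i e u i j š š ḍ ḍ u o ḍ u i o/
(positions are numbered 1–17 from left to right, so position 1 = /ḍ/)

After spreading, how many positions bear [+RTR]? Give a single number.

From /ḍ/ at 1 leftward: word edge.
From /ḍ/ at 10 leftward: 9 /š/ blocks.
From /ḍ/ at 11 leftward: 10 /ḍ/ is itself a trigger — this domain ends here.
From /ḍ/ at 14 leftward: 13 /o/ → [+RTR]; 12 /u/ → [+RTR]; 11 /ḍ/ is itself a trigger — this domain ends here.
Targets with no active source: positions 3 4 5 6 15 16 17 stay [-emphatic].
[+RTR] positions on the surface: 1 10 11 12 13 14.

6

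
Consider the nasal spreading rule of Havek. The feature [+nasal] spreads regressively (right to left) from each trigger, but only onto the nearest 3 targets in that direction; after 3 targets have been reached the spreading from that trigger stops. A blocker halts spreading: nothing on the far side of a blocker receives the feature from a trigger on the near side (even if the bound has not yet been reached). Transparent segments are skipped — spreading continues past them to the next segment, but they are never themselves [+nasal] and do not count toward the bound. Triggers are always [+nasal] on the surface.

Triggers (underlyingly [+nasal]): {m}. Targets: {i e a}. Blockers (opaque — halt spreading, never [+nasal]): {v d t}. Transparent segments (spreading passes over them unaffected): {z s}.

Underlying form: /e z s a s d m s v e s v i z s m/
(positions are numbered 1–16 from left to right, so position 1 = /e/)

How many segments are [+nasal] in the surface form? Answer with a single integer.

3

From /m/ at 7 leftward: 6 /d/ blocks.
From /m/ at 16 leftward: 15 /s/ transparent; 14 /z/ transparent; 13 /i/ → [+nasal]; 12 /v/ blocks.
Targets with no active source: positions 1 4 10 stay [-nasal].
[+nasal] positions on the surface: 7 13 16.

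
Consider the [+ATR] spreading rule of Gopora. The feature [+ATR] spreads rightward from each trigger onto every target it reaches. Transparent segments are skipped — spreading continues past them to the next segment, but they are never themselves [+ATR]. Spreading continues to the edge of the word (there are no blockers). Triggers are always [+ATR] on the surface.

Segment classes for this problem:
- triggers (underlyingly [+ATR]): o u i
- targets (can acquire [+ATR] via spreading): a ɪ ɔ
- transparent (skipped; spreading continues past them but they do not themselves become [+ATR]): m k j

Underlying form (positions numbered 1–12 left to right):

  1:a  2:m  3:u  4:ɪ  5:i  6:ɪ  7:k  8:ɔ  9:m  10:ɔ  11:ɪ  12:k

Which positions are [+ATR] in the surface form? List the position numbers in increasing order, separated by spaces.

From /u/ at 3 rightward: 4 /ɪ/ → [+ATR]; 5 /i/ is itself a trigger — this domain ends here.
From /i/ at 5 rightward: 6 /ɪ/ → [+ATR]; 7 /k/ transparent; 8 /ɔ/ → [+ATR]; 9 /m/ transparent; 10 /ɔ/ → [+ATR]; 11 /ɪ/ → [+ATR]; 12 /k/ transparent; word edge.
Target with no active source: position 1 stays [-ATR].

3 4 5 6 8 10 11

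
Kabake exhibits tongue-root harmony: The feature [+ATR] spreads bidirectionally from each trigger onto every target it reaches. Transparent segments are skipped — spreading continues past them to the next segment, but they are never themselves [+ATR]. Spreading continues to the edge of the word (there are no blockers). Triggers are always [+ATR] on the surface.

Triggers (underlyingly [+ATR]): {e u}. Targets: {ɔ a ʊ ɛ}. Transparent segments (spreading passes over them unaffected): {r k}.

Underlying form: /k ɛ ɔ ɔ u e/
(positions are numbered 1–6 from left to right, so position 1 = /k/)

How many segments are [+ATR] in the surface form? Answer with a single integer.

From /u/ at 5 rightward: 6 /e/ is itself a trigger — this domain ends here.
From /u/ at 5 leftward: 4 /ɔ/ → [+ATR]; 3 /ɔ/ → [+ATR]; 2 /ɛ/ → [+ATR]; 1 /k/ transparent; word edge.
From /e/ at 6 rightward: word edge.
From /e/ at 6 leftward: 5 /u/ is itself a trigger — this domain ends here.
[+ATR] positions on the surface: 2 3 4 5 6.

5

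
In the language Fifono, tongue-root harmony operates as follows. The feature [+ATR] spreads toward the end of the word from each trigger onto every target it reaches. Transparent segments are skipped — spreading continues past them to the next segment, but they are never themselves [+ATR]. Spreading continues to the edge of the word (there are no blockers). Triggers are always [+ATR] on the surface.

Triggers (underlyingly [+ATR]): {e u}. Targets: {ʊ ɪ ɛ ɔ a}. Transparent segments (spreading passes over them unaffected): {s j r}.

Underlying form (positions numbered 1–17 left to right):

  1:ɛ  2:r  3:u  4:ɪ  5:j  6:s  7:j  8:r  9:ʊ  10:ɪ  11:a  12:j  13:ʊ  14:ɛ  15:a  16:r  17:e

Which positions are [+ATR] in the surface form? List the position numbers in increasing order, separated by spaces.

From /u/ at 3 rightward: 4 /ɪ/ → [+ATR]; 5 /j/ transparent; 6 /s/ transparent; 7 /j/ transparent; 8 /r/ transparent; 9 /ʊ/ → [+ATR]; 10 /ɪ/ → [+ATR]; 11 /a/ → [+ATR]; 12 /j/ transparent; 13 /ʊ/ → [+ATR]; 14 /ɛ/ → [+ATR]; 15 /a/ → [+ATR]; 16 /r/ transparent; 17 /e/ is itself a trigger — this domain ends here.
From /e/ at 17 rightward: word edge.
Target with no active source: position 1 stays [-ATR].

3 4 9 10 11 13 14 15 17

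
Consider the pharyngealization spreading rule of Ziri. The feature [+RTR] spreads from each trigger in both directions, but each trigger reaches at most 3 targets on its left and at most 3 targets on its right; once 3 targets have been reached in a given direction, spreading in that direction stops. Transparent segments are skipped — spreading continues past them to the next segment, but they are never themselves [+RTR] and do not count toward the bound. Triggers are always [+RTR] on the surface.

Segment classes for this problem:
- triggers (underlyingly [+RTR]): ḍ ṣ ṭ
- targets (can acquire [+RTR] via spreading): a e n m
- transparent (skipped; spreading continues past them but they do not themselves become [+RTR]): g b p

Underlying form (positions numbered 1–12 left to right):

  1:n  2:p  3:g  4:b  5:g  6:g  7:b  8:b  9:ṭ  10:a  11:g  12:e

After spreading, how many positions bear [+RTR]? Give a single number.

From /ṭ/ at 9 rightward: 10 /a/ → [+RTR]; 11 /g/ transparent; 12 /e/ → [+RTR]; word edge.
From /ṭ/ at 9 leftward: 8 /b/ transparent; 7 /b/ transparent; 6 /g/ transparent; 5 /g/ transparent; 4 /b/ transparent; 3 /g/ transparent; 2 /p/ transparent; 1 /n/ → [+RTR]; word edge.
[+RTR] positions on the surface: 1 9 10 12.

4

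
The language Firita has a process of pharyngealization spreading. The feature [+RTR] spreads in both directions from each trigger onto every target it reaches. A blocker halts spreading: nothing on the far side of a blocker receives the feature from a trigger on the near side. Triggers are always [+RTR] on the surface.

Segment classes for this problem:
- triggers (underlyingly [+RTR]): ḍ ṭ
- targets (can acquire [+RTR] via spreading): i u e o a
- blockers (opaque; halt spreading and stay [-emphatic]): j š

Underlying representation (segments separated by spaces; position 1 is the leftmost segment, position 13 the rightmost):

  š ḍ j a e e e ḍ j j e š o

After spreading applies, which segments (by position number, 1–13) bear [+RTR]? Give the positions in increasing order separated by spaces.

From /ḍ/ at 2 rightward: 3 /j/ blocks.
From /ḍ/ at 2 leftward: 1 /š/ blocks.
From /ḍ/ at 8 rightward: 9 /j/ blocks.
From /ḍ/ at 8 leftward: 7 /e/ → [+RTR]; 6 /e/ → [+RTR]; 5 /e/ → [+RTR]; 4 /a/ → [+RTR]; 3 /j/ blocks.
Targets with no active source: positions 11 13 stay [-emphatic].

2 4 5 6 7 8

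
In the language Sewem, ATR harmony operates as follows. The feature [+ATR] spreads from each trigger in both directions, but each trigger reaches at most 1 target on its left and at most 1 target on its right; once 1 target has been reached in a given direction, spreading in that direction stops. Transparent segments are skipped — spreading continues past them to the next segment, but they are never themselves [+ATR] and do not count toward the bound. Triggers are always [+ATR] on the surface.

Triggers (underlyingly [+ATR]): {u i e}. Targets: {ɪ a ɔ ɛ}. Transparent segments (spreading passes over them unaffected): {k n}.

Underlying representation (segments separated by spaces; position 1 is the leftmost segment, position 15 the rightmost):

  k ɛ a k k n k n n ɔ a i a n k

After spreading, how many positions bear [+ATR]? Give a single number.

3

From /i/ at 12 rightward: 13 /a/ → [+ATR]; bound reached.
From /i/ at 12 leftward: 11 /a/ → [+ATR]; bound reached.
Targets with no active source: positions 2 3 10 stay [-ATR].
[+ATR] positions on the surface: 11 12 13.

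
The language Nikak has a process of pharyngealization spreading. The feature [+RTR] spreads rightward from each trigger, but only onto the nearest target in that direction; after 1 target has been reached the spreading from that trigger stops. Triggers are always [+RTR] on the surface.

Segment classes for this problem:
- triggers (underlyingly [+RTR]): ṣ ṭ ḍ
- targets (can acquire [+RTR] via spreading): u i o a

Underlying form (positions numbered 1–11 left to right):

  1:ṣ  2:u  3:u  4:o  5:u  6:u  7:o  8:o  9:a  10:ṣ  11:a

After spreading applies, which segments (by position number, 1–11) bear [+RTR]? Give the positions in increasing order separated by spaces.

From /ṣ/ at 1 rightward: 2 /u/ → [+RTR]; bound reached.
From /ṣ/ at 10 rightward: 11 /a/ → [+RTR]; bound reached.
Targets with no active source: positions 3 4 5 6 7 8 9 stay [-emphatic].

1 2 10 11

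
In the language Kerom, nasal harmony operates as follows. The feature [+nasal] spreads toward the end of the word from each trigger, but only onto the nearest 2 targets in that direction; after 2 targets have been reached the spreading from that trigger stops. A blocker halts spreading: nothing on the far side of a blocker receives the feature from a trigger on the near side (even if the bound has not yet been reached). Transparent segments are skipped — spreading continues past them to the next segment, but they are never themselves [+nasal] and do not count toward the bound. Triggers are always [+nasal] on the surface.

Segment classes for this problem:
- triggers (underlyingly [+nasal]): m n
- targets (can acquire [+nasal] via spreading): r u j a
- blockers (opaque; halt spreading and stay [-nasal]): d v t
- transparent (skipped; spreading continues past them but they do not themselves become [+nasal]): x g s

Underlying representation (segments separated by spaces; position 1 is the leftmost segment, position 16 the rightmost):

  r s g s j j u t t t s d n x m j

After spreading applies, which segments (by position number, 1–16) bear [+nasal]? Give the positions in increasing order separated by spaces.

From /n/ at 13 rightward: 14 /x/ transparent; 15 /m/ is itself a trigger — this domain ends here.
From /m/ at 15 rightward: 16 /j/ → [+nasal]; word edge.
Targets with no active source: positions 1 5 6 7 stay [-nasal].

13 15 16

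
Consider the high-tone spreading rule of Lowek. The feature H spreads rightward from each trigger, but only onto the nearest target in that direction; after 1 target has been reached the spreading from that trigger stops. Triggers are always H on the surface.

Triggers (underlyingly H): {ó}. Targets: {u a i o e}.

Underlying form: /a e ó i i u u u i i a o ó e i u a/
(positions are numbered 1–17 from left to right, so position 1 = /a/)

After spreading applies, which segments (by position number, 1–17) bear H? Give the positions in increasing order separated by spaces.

3 4 13 14

From /ó/ at 3 rightward: 4 /i/ → H; bound reached.
From /ó/ at 13 rightward: 14 /e/ → H; bound reached.
Targets with no active source: positions 1 2 5 6 7 8 9 10 11 12 15 16 17 stay [-high tone].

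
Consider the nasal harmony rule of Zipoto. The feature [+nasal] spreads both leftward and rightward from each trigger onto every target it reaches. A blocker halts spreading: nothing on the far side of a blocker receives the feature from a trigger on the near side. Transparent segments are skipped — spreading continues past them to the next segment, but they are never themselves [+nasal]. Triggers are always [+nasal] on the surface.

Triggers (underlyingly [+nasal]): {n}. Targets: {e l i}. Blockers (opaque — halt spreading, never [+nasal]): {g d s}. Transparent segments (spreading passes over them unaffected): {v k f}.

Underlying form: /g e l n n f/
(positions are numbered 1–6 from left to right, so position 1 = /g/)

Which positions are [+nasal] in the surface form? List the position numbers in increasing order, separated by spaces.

From /n/ at 4 rightward: 5 /n/ is itself a trigger — this domain ends here.
From /n/ at 4 leftward: 3 /l/ → [+nasal]; 2 /e/ → [+nasal]; 1 /g/ blocks.
From /n/ at 5 rightward: 6 /f/ transparent; word edge.
From /n/ at 5 leftward: 4 /n/ is itself a trigger — this domain ends here.

2 3 4 5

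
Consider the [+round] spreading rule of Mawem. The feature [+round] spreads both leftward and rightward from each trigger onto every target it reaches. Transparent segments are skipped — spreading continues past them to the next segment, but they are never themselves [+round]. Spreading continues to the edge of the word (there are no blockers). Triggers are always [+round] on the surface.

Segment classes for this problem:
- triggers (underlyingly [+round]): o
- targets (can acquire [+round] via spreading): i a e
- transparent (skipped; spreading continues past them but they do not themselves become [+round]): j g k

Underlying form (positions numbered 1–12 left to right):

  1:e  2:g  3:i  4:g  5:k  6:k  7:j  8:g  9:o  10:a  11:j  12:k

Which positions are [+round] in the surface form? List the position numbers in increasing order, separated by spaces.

From /o/ at 9 rightward: 10 /a/ → [+round]; 11 /j/ transparent; 12 /k/ transparent; word edge.
From /o/ at 9 leftward: 8 /g/ transparent; 7 /j/ transparent; 6 /k/ transparent; 5 /k/ transparent; 4 /g/ transparent; 3 /i/ → [+round]; 2 /g/ transparent; 1 /e/ → [+round]; word edge.

1 3 9 10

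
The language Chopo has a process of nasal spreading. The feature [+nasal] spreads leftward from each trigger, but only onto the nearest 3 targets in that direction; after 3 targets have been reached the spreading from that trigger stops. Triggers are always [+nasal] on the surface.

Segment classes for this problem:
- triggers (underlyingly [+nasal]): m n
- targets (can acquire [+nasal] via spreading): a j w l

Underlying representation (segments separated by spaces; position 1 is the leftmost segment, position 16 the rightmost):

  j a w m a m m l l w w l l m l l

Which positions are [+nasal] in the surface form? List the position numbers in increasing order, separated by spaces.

1 2 3 4 5 6 7 11 12 13 14

From /m/ at 4 leftward: 3 /w/ → [+nasal]; 2 /a/ → [+nasal]; 1 /j/ → [+nasal]; bound reached.
From /m/ at 6 leftward: 5 /a/ → [+nasal]; 4 /m/ is itself a trigger — this domain ends here.
From /m/ at 7 leftward: 6 /m/ is itself a trigger — this domain ends here.
From /m/ at 14 leftward: 13 /l/ → [+nasal]; 12 /l/ → [+nasal]; 11 /w/ → [+nasal]; bound reached.
Targets with no active source: positions 8 9 10 15 16 stay [-nasal].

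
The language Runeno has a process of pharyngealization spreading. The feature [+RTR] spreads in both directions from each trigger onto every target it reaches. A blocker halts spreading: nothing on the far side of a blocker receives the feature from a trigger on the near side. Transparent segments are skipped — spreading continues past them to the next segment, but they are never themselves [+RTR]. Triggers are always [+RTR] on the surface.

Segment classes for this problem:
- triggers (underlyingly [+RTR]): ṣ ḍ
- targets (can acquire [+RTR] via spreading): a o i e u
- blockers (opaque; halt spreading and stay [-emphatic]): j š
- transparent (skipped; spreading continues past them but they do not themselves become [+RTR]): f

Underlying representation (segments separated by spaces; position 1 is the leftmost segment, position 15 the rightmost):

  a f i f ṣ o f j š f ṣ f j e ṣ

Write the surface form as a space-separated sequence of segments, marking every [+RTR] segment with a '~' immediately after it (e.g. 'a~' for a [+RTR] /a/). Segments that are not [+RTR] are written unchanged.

a~ f i~ f ṣ~ o~ f j š f ṣ~ f j e~ ṣ~

From /ṣ/ at 5 rightward: 6 /o/ → [+RTR]; 7 /f/ transparent; 8 /j/ blocks.
From /ṣ/ at 5 leftward: 4 /f/ transparent; 3 /i/ → [+RTR]; 2 /f/ transparent; 1 /a/ → [+RTR]; word edge.
From /ṣ/ at 11 rightward: 12 /f/ transparent; 13 /j/ blocks.
From /ṣ/ at 11 leftward: 10 /f/ transparent; 9 /š/ blocks.
From /ṣ/ at 15 rightward: word edge.
From /ṣ/ at 15 leftward: 14 /e/ → [+RTR]; 13 /j/ blocks.
[+RTR] positions on the surface: 1 3 5 6 11 14 15.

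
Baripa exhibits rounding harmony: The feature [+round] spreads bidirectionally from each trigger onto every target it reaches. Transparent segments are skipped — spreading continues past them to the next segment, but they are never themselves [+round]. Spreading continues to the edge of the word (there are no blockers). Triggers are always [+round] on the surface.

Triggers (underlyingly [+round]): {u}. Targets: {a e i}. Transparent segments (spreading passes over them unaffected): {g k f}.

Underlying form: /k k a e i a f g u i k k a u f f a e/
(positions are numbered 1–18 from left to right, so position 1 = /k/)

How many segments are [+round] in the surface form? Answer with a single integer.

From /u/ at 9 rightward: 10 /i/ → [+round]; 11 /k/ transparent; 12 /k/ transparent; 13 /a/ → [+round]; 14 /u/ is itself a trigger — this domain ends here.
From /u/ at 9 leftward: 8 /g/ transparent; 7 /f/ transparent; 6 /a/ → [+round]; 5 /i/ → [+round]; 4 /e/ → [+round]; 3 /a/ → [+round]; 2 /k/ transparent; 1 /k/ transparent; word edge.
From /u/ at 14 rightward: 15 /f/ transparent; 16 /f/ transparent; 17 /a/ → [+round]; 18 /e/ → [+round]; word edge.
From /u/ at 14 leftward: 13 /a/ → [+round]; 12 /k/ transparent; 11 /k/ transparent; 10 /i/ → [+round]; 9 /u/ is itself a trigger — this domain ends here.
[+round] positions on the surface: 3 4 5 6 9 10 13 14 17 18.

10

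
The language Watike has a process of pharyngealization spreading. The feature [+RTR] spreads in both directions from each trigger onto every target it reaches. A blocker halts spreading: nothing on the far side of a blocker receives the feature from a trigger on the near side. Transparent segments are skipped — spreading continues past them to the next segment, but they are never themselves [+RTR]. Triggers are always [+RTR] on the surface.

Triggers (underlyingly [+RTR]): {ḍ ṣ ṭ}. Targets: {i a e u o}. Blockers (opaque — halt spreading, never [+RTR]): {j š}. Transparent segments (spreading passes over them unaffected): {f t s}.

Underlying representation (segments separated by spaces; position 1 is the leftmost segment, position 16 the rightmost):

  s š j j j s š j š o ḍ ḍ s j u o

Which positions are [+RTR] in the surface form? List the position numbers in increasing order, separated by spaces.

10 11 12

From /ḍ/ at 11 rightward: 12 /ḍ/ is itself a trigger — this domain ends here.
From /ḍ/ at 11 leftward: 10 /o/ → [+RTR]; 9 /š/ blocks.
From /ḍ/ at 12 rightward: 13 /s/ transparent; 14 /j/ blocks.
From /ḍ/ at 12 leftward: 11 /ḍ/ is itself a trigger — this domain ends here.
Targets with no active source: positions 15 16 stay [-emphatic].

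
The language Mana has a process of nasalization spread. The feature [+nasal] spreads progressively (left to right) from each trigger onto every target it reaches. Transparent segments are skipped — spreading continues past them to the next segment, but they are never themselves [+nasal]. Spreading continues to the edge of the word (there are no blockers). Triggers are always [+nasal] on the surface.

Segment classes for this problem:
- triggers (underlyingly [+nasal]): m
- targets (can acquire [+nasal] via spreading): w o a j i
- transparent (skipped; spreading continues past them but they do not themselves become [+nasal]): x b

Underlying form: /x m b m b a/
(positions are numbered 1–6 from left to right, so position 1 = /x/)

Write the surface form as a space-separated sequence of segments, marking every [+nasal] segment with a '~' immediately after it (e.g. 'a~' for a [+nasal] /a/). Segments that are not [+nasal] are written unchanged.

From /m/ at 2 rightward: 3 /b/ transparent; 4 /m/ is itself a trigger — this domain ends here.
From /m/ at 4 rightward: 5 /b/ transparent; 6 /a/ → [+nasal]; word edge.
[+nasal] positions on the surface: 2 4 6.

x m~ b m~ b a~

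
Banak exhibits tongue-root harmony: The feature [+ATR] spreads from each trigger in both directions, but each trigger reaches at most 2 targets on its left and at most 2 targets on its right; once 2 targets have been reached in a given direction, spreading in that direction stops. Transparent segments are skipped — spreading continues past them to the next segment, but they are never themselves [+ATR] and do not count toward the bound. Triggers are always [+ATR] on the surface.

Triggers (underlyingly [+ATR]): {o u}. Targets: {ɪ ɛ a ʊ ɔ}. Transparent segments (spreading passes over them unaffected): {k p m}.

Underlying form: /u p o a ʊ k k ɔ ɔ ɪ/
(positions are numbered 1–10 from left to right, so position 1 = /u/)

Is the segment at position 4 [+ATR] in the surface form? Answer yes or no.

From /u/ at 1 rightward: 2 /p/ transparent; 3 /o/ is itself a trigger — this domain ends here.
From /u/ at 1 leftward: word edge.
From /o/ at 3 rightward: 4 /a/ → [+ATR]; 5 /ʊ/ → [+ATR]; bound reached.
From /o/ at 3 leftward: 2 /p/ transparent; 1 /u/ is itself a trigger — this domain ends here.
Targets with no active source: positions 8 9 10 stay [-ATR].
[+ATR] positions on the surface: 1 3 4 5.

yes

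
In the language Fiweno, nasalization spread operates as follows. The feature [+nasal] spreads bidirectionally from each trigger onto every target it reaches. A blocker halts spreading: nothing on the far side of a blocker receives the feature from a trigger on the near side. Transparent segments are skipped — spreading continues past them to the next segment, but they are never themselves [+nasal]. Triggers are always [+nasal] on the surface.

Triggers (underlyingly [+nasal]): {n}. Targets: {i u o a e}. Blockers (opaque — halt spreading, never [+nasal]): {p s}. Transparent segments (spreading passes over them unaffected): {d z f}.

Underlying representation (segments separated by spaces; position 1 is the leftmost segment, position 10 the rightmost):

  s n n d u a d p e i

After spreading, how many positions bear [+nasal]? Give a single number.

4

From /n/ at 2 rightward: 3 /n/ is itself a trigger — this domain ends here.
From /n/ at 2 leftward: 1 /s/ blocks.
From /n/ at 3 rightward: 4 /d/ transparent; 5 /u/ → [+nasal]; 6 /a/ → [+nasal]; 7 /d/ transparent; 8 /p/ blocks.
From /n/ at 3 leftward: 2 /n/ is itself a trigger — this domain ends here.
Targets with no active source: positions 9 10 stay [-nasal].
[+nasal] positions on the surface: 2 3 5 6.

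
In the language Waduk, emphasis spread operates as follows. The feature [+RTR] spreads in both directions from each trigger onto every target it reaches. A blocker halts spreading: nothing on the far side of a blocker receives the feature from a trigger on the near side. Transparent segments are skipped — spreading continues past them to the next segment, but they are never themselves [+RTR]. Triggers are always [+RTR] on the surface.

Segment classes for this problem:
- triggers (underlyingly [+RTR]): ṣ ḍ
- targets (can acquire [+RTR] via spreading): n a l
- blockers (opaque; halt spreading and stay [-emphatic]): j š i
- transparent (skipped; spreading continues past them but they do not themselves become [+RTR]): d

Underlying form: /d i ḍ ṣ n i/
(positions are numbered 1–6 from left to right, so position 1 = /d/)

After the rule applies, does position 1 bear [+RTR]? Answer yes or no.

From /ḍ/ at 3 rightward: 4 /ṣ/ is itself a trigger — this domain ends here.
From /ḍ/ at 3 leftward: 2 /i/ blocks.
From /ṣ/ at 4 rightward: 5 /n/ → [+RTR]; 6 /i/ blocks.
From /ṣ/ at 4 leftward: 3 /ḍ/ is itself a trigger — this domain ends here.
[+RTR] positions on the surface: 3 4 5.

no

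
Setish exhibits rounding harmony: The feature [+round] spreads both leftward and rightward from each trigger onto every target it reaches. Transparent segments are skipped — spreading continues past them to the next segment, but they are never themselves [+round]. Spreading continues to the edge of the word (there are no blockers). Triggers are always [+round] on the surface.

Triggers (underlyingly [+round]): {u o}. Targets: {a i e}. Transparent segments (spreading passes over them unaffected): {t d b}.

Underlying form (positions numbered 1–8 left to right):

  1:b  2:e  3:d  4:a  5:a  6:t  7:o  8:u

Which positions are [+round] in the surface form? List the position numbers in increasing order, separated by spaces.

2 4 5 7 8

From /o/ at 7 rightward: 8 /u/ is itself a trigger — this domain ends here.
From /o/ at 7 leftward: 6 /t/ transparent; 5 /a/ → [+round]; 4 /a/ → [+round]; 3 /d/ transparent; 2 /e/ → [+round]; 1 /b/ transparent; word edge.
From /u/ at 8 rightward: word edge.
From /u/ at 8 leftward: 7 /o/ is itself a trigger — this domain ends here.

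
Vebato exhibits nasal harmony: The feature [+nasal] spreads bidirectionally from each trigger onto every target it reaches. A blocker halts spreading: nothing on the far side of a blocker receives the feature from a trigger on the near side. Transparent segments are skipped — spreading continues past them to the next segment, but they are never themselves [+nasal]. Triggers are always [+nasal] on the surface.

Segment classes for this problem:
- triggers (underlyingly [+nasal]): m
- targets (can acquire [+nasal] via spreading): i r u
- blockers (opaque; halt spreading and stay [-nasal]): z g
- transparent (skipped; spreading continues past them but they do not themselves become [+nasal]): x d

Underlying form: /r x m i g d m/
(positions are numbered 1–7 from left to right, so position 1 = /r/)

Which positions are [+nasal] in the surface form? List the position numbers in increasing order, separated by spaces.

1 3 4 7

From /m/ at 3 rightward: 4 /i/ → [+nasal]; 5 /g/ blocks.
From /m/ at 3 leftward: 2 /x/ transparent; 1 /r/ → [+nasal]; word edge.
From /m/ at 7 rightward: word edge.
From /m/ at 7 leftward: 6 /d/ transparent; 5 /g/ blocks.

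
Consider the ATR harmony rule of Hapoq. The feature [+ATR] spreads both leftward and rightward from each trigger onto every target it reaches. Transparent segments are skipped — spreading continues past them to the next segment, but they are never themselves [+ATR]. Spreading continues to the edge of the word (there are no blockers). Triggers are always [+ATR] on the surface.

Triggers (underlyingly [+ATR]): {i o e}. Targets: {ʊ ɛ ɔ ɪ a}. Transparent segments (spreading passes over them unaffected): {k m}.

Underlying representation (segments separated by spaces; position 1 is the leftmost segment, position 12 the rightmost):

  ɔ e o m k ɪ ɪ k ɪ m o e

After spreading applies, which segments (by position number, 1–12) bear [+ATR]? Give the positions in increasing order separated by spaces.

1 2 3 6 7 9 11 12

From /e/ at 2 rightward: 3 /o/ is itself a trigger — this domain ends here.
From /e/ at 2 leftward: 1 /ɔ/ → [+ATR]; word edge.
From /o/ at 3 rightward: 4 /m/ transparent; 5 /k/ transparent; 6 /ɪ/ → [+ATR]; 7 /ɪ/ → [+ATR]; 8 /k/ transparent; 9 /ɪ/ → [+ATR]; 10 /m/ transparent; 11 /o/ is itself a trigger — this domain ends here.
From /o/ at 3 leftward: 2 /e/ is itself a trigger — this domain ends here.
From /o/ at 11 rightward: 12 /e/ is itself a trigger — this domain ends here.
From /o/ at 11 leftward: 10 /m/ transparent; 9 /ɪ/ → [+ATR]; 8 /k/ transparent; 7 /ɪ/ → [+ATR]; 6 /ɪ/ → [+ATR]; 5 /k/ transparent; 4 /m/ transparent; 3 /o/ is itself a trigger — this domain ends here.
From /e/ at 12 rightward: word edge.
From /e/ at 12 leftward: 11 /o/ is itself a trigger — this domain ends here.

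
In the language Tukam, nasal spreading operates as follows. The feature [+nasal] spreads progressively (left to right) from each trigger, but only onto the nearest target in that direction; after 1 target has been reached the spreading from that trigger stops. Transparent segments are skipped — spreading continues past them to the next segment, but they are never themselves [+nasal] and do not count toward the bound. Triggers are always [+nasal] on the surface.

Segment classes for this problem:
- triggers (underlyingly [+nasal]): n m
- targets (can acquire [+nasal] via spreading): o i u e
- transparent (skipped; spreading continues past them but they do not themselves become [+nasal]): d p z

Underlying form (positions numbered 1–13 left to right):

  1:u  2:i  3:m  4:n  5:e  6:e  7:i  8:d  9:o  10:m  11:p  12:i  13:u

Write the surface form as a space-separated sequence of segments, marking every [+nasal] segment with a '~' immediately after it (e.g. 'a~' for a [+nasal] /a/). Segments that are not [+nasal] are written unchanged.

u i m~ n~ e~ e i d o m~ p i~ u

From /m/ at 3 rightward: 4 /n/ is itself a trigger — this domain ends here.
From /n/ at 4 rightward: 5 /e/ → [+nasal]; bound reached.
From /m/ at 10 rightward: 11 /p/ transparent; 12 /i/ → [+nasal]; bound reached.
Targets with no active source: positions 1 2 6 7 9 13 stay [-nasal].
[+nasal] positions on the surface: 3 4 5 10 12.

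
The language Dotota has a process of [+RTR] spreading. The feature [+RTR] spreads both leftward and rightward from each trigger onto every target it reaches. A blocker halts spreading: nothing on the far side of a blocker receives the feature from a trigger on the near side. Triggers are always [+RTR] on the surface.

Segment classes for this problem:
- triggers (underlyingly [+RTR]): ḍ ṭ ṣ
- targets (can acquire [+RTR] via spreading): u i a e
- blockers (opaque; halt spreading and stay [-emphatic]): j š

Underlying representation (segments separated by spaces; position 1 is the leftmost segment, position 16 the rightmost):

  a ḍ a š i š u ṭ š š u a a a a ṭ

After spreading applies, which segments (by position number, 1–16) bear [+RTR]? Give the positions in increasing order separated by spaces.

From /ḍ/ at 2 rightward: 3 /a/ → [+RTR]; 4 /š/ blocks.
From /ḍ/ at 2 leftward: 1 /a/ → [+RTR]; word edge.
From /ṭ/ at 8 rightward: 9 /š/ blocks.
From /ṭ/ at 8 leftward: 7 /u/ → [+RTR]; 6 /š/ blocks.
From /ṭ/ at 16 rightward: word edge.
From /ṭ/ at 16 leftward: 15 /a/ → [+RTR]; 14 /a/ → [+RTR]; 13 /a/ → [+RTR]; 12 /a/ → [+RTR]; 11 /u/ → [+RTR]; 10 /š/ blocks.
Target with no active source: position 5 stays [-emphatic].

1 2 3 7 8 11 12 13 14 15 16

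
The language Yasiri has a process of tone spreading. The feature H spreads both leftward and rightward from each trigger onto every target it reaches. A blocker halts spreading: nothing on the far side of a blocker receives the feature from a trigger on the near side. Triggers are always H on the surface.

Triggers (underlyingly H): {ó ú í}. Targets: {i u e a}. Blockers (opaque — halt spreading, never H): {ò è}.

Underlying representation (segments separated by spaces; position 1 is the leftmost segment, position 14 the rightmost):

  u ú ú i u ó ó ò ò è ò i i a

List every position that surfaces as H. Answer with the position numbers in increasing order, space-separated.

1 2 3 4 5 6 7

From /ú/ at 2 rightward: 3 /ú/ is itself a trigger — this domain ends here.
From /ú/ at 2 leftward: 1 /u/ → H; word edge.
From /ú/ at 3 rightward: 4 /i/ → H; 5 /u/ → H; 6 /ó/ is itself a trigger — this domain ends here.
From /ú/ at 3 leftward: 2 /ú/ is itself a trigger — this domain ends here.
From /ó/ at 6 rightward: 7 /ó/ is itself a trigger — this domain ends here.
From /ó/ at 6 leftward: 5 /u/ → H; 4 /i/ → H; 3 /ú/ is itself a trigger — this domain ends here.
From /ó/ at 7 rightward: 8 /ò/ blocks.
From /ó/ at 7 leftward: 6 /ó/ is itself a trigger — this domain ends here.
Targets with no active source: positions 12 13 14 stay [-high tone].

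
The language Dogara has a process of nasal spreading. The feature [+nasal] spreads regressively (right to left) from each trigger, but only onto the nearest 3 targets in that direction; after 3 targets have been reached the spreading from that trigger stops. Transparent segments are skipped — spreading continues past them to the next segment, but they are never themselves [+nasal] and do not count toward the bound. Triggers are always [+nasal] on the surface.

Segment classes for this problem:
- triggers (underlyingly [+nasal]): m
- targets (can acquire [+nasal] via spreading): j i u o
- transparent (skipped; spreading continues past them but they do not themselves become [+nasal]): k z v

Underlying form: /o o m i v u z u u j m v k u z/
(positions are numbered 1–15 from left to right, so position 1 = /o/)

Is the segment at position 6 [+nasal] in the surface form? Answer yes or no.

no

From /m/ at 3 leftward: 2 /o/ → [+nasal]; 1 /o/ → [+nasal]; word edge.
From /m/ at 11 leftward: 10 /j/ → [+nasal]; 9 /u/ → [+nasal]; 8 /u/ → [+nasal]; bound reached.
Targets with no active source: positions 4 6 14 stay [-nasal].
[+nasal] positions on the surface: 1 2 3 8 9 10 11.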